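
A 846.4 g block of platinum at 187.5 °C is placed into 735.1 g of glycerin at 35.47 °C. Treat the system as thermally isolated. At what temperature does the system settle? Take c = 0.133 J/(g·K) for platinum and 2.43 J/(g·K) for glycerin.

T_f ≈ 44.5 °C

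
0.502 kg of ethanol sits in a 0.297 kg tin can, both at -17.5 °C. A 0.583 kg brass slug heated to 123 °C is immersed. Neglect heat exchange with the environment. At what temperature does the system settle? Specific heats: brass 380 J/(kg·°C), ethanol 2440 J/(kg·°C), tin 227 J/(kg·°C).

T_f ≈ 3.1 °C

Energy conservation, ΣQ = 0:
0.583·380·(T − 123) + 0.502·2440·(T − (-17.5)) + 0.297·227·(T − (-17.5)) = 0
(221.54 + 1224.9 + 67.42) T = 221.54·123 + 1224.9·(-17.5) + 67.42·(-17.5)
T ≈ 3.06 °C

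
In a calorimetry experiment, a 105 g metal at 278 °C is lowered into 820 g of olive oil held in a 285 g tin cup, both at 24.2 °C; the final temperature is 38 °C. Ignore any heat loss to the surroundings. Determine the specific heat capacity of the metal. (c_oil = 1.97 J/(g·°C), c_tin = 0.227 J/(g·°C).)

c ≈ 0.92 J/(g·°C)

Taking heat into each body as positive, Σ m c ΔT = 0:
105×c×(38 − 278) + 820×1.97×(38 − 24.2) + 285×0.227×(38 − 24.2) = 0
-25200 c = -23185
c = -23185/-25200 ≈ 0.9201 J/(g·°C)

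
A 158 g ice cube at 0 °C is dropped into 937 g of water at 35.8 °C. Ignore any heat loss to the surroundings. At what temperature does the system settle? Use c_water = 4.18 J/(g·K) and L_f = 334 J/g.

T_f ≈ 19.1 °C

Sum of m c ΔT and latent-heat terms is zero:
latent heat to melt: 158·334 = 52772; meltwater 0→T: 158·4.18·T = 660.44 T; water: 3916.7(T − 35.8)
4577.1 T = 140216 − 52772 = 87444
T ≈ 19.10 °C. Since T > 0 °C, the all-ice-melts assumption holds.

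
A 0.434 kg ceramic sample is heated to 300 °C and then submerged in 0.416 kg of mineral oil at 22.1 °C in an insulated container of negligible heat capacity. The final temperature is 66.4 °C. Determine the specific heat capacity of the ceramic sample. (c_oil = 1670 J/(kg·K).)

Let T be the final temperature. ΣQ_i = 0:
0.434×c×(66.4 − 300) + 0.416×1670×(66.4 − 22.1) = 0
-101.38 c = -30776
c = -30776/-101.38 ≈ 303.6 J/(kg·K)

c ≈ 304 J/(kg·K)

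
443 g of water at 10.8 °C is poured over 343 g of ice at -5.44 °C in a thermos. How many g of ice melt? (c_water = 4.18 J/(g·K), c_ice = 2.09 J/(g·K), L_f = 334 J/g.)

m_melted ≈ 48.2 g

Heat available from the water dropping to 0 °C: 443·4.18·10.8 = 19999 J.
Of that, 343·2.09·5.44 = 3899.8 J goes to bring the ice to 0 °C, leaving 16099 J.
To melt every bit of ice: 343·334 = 114562 J.
16099 J < 114562 J, so only part of the ice melts and the system sits at 0 °C.
m_melted·334 = 16099  ⇒  m_melted ≈ 48.2 g.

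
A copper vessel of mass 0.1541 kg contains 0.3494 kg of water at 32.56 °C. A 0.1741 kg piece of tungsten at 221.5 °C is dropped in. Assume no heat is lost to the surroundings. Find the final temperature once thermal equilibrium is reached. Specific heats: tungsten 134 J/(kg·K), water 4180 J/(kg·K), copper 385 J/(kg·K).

Setting the total heat transfer to zero:
0.1741×134×(T − 221.5) + 0.3494×4180×(T − 32.56) + 0.1541×385×(T − 32.56) = 0
1543.1 T = 54653
T = 54653 / 1543.1 = 35.4 °C

T_f ≈ 35.4 °C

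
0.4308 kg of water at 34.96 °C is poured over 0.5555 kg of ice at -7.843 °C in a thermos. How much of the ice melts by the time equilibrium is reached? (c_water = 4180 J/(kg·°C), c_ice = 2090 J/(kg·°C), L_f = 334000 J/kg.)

m_melted ≈ 0.161 kg

Water can give up m c ΔT = 0.4308·4180·34.96 = 62954 J before reaching 0 °C.
Warming the ice to 0 °C takes 0.5555·2090·7.843 = 9105.7 J, leaving 53848 J for melting.
To melt every bit of ice: 0.5555·334000 = 185537 J.
53848 J < 185537 J, so only part of the ice melts and the system sits at 0 °C.
m_melted·334000 = 53848  ⇒  m_melted ≈ 0.1612 kg.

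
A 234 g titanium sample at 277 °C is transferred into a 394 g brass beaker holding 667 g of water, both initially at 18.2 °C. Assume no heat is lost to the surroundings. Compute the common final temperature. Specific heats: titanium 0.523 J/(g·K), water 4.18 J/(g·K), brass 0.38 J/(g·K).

T_f is the heat-capacity-weighted average of the initial temperatures:
T_f = (122.38×277 + 2788.1×18.2 + 149.72×18.2) / (122.38 + 2788.1 + 149.72)
    = 87367 / 3060.2 ≈ 28.55 °C

T_f ≈ 28.5 °C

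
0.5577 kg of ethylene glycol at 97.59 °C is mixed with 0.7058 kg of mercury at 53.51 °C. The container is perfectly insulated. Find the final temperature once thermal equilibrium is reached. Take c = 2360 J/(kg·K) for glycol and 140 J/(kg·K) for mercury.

T_f ≈ 94.5 °C

Net heat exchanged in the isolated system is zero:
0.5577·2360·(T − 97.59) + 0.7058·140·(T − 53.51) = 0
1415 T = 133733
T = 133733/1415 ≈ 94.51 °C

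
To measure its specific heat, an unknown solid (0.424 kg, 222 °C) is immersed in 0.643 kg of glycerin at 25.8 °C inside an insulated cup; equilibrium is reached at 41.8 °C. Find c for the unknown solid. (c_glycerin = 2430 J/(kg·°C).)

c ≈ 327 J/(kg·°C)

Let T be the final temperature. ΣQ_i = 0:
0.424·c·(41.8 − 222) + 0.643·2430·(41.8 − 25.8) = 0
-76.4 c = -25000
c = -25000/-76.4 ≈ 327.2 J/(kg·°C)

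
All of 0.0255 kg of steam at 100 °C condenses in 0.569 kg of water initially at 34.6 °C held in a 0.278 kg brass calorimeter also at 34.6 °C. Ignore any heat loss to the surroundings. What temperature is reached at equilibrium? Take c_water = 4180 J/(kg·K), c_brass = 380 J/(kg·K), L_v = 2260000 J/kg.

T_f ≈ 59.5 °C

Taking heat into each body as positive, Σ m c ΔT = 0:
condense steam: −0.0255×2260000 = −57630; condensed water 100 °C→T: 106.59(T − 100); water warms: 0.569×4180×(T − 34.6) = 2378.4(T − 34.6); cup: 105.64(T − 34.6)
2590.6 T = 57630 + 10659 + 85948 = 154237
T ≈ 59.54 °C, under the boiling point, so the assumption holds.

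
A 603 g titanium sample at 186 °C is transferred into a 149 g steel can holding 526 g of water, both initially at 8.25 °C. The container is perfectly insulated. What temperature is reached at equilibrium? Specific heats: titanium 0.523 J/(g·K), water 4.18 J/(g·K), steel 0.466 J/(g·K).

Let T be the final temperature. ΣQ_i = 0:
603*0.523*(T − 186) + 526*4.18*(T − 8.25) + 149*0.466*(T − 8.25) = 0
(315.37 + 2198.7 + 69.43) T = 315.37*186 + 2198.7*8.25 + 69.43*8.25
T = 77371 / 2583.5 = 29.9 °C

T_f ≈ 29.9 °C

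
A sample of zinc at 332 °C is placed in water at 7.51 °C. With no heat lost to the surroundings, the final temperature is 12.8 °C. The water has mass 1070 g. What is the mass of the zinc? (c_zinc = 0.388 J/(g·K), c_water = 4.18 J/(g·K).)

m ≈ 191 g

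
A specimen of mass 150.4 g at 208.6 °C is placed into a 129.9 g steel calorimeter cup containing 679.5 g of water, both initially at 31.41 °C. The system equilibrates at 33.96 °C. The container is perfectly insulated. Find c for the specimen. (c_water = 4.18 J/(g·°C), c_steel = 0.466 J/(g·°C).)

Let T be the final temperature. ΣQ_i = 0:
150.4·c·(33.96 − 208.6) + 679.5·4.18·(33.96 − 31.41) + 129.9·0.466·(33.96 − 31.41) = 0
-26266 c = -7397.2
c = -7397.2/-26266 ≈ 0.2816 J/(g·°C)

c ≈ 0.282 J/(g·°C)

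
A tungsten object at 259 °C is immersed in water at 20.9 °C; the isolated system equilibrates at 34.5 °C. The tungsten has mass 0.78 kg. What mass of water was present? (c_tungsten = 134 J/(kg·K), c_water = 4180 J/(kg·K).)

|Q_tungsten| = |Q_water|:
0.78·134·(259 − 34.5) = m·4180·(34.5 − 20.9)
56848 m = 23465  ⇒  m ≈ 0.4128 kg

m ≈ 0.413 kg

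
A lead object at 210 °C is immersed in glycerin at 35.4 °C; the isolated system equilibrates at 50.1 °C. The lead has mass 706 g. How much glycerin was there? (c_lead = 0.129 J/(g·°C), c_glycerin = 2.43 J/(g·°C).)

Heat lost by the lead = heat gained by the glycerin:
706×0.129×(210 − 50.1) = m×2.43×(50.1 − 35.4)
35.72 m = 14563  ⇒  m ≈ 407.7 g

m ≈ 408 g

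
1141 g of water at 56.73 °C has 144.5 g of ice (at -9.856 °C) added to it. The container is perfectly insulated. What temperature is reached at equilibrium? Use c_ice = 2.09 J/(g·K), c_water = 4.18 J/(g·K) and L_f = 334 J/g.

Net heat exchanged in the isolated system is zero:
ice -9.856→0 °C: 144.5·2.09·9.856 = 2976.6; latent heat to melt: 144.5·334 = 48263; meltwater 0→T: 144.5·4.18·T = 604.01 T; water: 4769.4(T − 56.73)
5373.4 T = 270567 − 51240 = 219327
T ≈ 40.82 °C — above 0 °C, consistent with complete melting.

T_f ≈ 40.8 °C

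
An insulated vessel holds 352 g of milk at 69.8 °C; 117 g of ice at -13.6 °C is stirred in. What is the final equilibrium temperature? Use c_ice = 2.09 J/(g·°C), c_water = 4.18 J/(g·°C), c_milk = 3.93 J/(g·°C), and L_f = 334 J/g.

T_f ≈ 28.9 °C

Sum of m c ΔT and latent-heat terms is zero:
ice -13.6→0 °C: 117·2.09·13.6 = 3325.6; fusion: m_ice L_f = 117·334 = 39078; warm the meltwater: 489.06 T; milk: 1383.4(T − 69.8)
1872.4 T = 96559 − 42404 = 54155
T ≈ 28.92 °C — above 0 °C, consistent with complete melting.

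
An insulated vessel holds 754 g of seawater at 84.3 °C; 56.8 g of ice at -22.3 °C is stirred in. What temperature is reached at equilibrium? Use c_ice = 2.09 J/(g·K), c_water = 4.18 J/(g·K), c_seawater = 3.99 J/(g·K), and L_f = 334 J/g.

T_f ≈ 71.5 °C

Energy balance with sensible and latent terms:
warm ice to 0 °C: 56.8·2.09·(0 − (-22.3)) = 2647.3; fusion: m_ice L_f = 56.8·334 = 18971; meltwater 0→T: 56.8·4.18·T = 237.42 T; seawater cools: 754·3.99·(T − 84.3) = 3008.5(T − 84.3)
3245.9 T = 253613 − 21618 = 231995
T ≈ 71.47 °C (positive, so assuming full melt was valid).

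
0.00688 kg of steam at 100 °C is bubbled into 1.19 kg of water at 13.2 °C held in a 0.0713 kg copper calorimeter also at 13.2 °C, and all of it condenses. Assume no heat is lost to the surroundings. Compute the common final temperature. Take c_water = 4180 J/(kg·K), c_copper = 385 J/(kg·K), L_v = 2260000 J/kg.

T_f ≈ 16.8 °C

Let T be the final temperature. ΣQ_i = 0:
steam→water at 100 °C releases m L_v = 0.00688·2260000 = 15549
  condensed water 100 °C→T: 28.76(T − 100)
  original water: 4974.2(T − 13.2)
  cup: 27.45(T − 13.2)
5030.4 T = 15549 + 2875.8 + 66022 = 84446
T ≈ 16.79 °C — below 100 °C, confirming all the steam condensed.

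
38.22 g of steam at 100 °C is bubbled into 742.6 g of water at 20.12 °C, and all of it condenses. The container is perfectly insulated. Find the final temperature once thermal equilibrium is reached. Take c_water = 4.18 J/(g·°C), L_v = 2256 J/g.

Energy balance with sensible and latent terms:
steam→water at 100 °C releases m L_v = 38.22×2256 = 86224
  condensed water 100 °C→T: 159.76(T − 100)
  water warms: 742.6×4.18×(T − 20.12) = 3104.1(T − 20.12)
3263.8 T = 86224 + 15976 + 62454 = 164654
T ≈ 50.45 °C — below 100 °C, confirming all the steam condensed.

T_f ≈ 50.4 °C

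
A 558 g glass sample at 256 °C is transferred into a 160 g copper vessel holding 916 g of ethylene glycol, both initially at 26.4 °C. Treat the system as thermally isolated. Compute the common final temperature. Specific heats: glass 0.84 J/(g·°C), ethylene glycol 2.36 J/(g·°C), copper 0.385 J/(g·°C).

T_f ≈ 66.4 °C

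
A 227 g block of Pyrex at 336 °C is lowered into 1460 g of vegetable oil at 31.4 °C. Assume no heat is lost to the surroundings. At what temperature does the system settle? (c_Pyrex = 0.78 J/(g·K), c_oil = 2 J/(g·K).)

T_f ≈ 48.8 °C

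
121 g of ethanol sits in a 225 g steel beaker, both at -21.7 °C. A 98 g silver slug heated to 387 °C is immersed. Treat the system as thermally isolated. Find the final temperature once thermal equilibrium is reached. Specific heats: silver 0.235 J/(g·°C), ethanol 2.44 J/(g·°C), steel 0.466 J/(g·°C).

T_f ≈ 0.5 °C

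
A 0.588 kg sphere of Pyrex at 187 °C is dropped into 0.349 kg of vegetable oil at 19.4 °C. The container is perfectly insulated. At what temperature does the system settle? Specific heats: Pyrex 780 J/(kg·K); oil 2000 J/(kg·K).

T_f ≈ 85.9 °C

Let T be the final temperature. ΣQ_i = 0:
0.588×780×(T − 187) + 0.349×2000×(T − 19.4) = 0
(458.64 + 698) T = 458.64×187 + 698×19.4
T ≈ 85.86 °C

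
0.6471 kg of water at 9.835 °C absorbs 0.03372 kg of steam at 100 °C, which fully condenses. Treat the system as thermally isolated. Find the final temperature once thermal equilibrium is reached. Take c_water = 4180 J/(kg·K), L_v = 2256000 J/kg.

Energy conservation, ΣQ = 0:
steam→water at 100 °C releases m L_v = 0.03372·2256000 = 76072; condensate cools 100→T: 0.03372·4180·(T − 100) = 140.95(T − 100); water warms: 0.6471·4180·(T − 9.835) = 2704.9(T − 9.835)
2845.8 T = 76072 + 14095 + 26602 = 116770
T ≈ 41.03 °C, under the boiling point, so the assumption holds.

T_f ≈ 41.0 °C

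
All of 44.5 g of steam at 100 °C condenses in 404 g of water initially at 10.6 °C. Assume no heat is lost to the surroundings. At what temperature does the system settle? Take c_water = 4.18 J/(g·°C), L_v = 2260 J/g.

T_f ≈ 73.1 °C

Energy balance with sensible and latent terms:
steam→water at 100 °C releases m L_v = 44.5×2260 = 100570; condensate cools 100→T: 44.5×4.18×(T − 100) = 186.01(T − 100); water warms: 404×4.18×(T − 10.6) = 1688.7(T − 10.6)
1874.7 T = 100570 + 18601 + 17900 = 137071
T ≈ 73.12 °C — below 100 °C, confirming all the steam condensed.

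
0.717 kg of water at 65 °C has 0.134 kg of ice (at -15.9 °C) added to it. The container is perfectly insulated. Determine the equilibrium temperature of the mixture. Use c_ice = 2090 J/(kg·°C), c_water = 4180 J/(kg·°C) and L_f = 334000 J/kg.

Sum of m c ΔT and latent-heat terms is zero:
warm ice to 0 °C: 0.134·2090·(0 − (-15.9)) = 4453
  fusion: m_ice L_f = 0.134·334000 = 44756
  meltwater 0→T: 0.134·4180·T = 560.12 T
  water: 2997.1(T − 65)
3557.2 T = 194809 − 49209 = 145600
T ≈ 40.93 °C (positive, so assuming full melt was valid).

T_f ≈ 40.9 °C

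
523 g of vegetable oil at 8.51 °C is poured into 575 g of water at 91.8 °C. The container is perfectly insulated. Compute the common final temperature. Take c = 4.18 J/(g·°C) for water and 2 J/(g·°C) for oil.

T_f ≈ 66.5 °C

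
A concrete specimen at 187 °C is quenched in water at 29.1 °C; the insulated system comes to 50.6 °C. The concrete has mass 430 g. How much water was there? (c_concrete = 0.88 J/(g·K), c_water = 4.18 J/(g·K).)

m ≈ 574 g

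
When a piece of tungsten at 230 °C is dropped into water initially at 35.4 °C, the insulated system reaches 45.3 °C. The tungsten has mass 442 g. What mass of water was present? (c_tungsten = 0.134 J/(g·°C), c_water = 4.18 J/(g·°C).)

m ≈ 264 g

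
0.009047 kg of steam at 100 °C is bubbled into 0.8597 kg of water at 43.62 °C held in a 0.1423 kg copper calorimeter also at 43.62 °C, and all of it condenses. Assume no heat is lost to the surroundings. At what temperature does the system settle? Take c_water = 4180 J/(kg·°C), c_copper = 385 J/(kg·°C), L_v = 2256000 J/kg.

T_f ≈ 49.7 °C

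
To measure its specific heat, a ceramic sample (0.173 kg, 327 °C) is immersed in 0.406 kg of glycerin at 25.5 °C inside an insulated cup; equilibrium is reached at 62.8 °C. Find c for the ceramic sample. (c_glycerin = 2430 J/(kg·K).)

c ≈ 805 J/(kg·K)

m_s c (T_s − T_f) = m_glycerin c_glycerin (T_f − T_0):
0.173·c·(327 − 62.8) = 0.406·2430·(62.8 − 25.5)
45.71 c = 36799  ⇒  c ≈ 805.1 J/(kg·K)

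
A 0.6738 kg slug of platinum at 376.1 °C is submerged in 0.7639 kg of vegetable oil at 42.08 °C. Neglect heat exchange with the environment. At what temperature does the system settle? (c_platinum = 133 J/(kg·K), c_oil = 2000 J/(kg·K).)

Net heat exchanged in the isolated system is zero:
0.6738*133*(T − 376.1) + 0.7639*2000*(T − 42.08) = 0
89.62(T − 376.1) + 1527.8(T − 42.08) = 0
(89.62 + 1527.8) T = 89.62*376.1 + 1527.8*42.08
T = 97994/1617.4 ≈ 60.59 °C

T_f ≈ 60.6 °C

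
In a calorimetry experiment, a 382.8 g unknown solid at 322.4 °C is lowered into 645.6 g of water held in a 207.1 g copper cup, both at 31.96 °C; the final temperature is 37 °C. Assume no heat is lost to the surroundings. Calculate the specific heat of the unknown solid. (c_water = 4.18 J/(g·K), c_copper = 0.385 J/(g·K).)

c ≈ 0.128 J/(g·K)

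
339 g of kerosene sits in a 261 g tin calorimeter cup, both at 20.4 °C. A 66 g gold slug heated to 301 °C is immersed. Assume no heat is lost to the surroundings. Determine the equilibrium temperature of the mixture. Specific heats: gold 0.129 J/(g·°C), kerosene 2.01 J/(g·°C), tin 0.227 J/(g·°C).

T_f ≈ 23.6 °C

Setting the total heat transfer to zero:
66*0.129*(T − 301) + 339*2.01*(T − 20.4) + 261*0.227*(T − 20.4) = 0
749.15 T = 17672
T ≈ 23.59 °C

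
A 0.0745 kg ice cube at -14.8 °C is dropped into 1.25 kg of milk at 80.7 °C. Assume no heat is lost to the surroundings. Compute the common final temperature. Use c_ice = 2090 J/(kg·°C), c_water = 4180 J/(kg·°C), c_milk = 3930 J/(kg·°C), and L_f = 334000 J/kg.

Taking heat into each body as positive, Σ m c ΔT = 0:
warm ice to 0 °C: 0.0745×2090×(0 − (-14.8)) = 2304.4
  fusion: m_ice L_f = 0.0745×334000 = 24883
  warm the meltwater: 311.41 T
  milk cools: 1.25×3930×(T − 80.7) = 4912.5(T − 80.7)
5223.9 T = 396439 − 27187 = 369251
T ≈ 70.68 °C. Since T > 0 °C, the all-ice-melts assumption holds.

T_f ≈ 70.7 °C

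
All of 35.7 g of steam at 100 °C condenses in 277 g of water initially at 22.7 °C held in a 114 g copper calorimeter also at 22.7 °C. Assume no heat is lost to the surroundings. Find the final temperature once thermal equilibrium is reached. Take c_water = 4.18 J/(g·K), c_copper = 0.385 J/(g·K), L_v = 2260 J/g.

T_f ≈ 91.0 °C

Net heat exchanged in the isolated system is zero:
steam→water at 100 °C releases m L_v = 35.7·2260 = 80682; condensed water 100 °C→T: 149.23(T − 100); water warms: 277·4.18·(T − 22.7) = 1157.9(T − 22.7); copper cup: 114·0.385·(T − 22.7) = 43.89(T − 22.7)
1351 T = 80682 + 14923 + 27280 = 122884
T ≈ 90.96 °C — below 100 °C, confirming all the steam condensed.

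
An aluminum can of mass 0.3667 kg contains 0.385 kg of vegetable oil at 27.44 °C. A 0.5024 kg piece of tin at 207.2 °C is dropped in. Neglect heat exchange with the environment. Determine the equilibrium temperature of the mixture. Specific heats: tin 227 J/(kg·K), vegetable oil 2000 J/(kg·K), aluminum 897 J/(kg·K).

T_f ≈ 44.3 °C

Let T be the final temperature. ΣQ_i = 0:
0.5024×227×(T − 207.2) + 0.385×2000×(T − 27.44) + 0.3667×897×(T − 27.44) = 0
114.04(T − 207.2) + 770(T − 27.44) + 328.93(T − 27.44) = 0
(114.04 + 770 + 328.93) T = 114.04×207.2 + 770×27.44 + 328.93×27.44
T ≈ 44.34 °C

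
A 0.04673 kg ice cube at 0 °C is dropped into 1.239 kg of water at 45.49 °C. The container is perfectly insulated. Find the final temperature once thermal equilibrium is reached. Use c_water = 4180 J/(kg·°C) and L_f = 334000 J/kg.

T_f ≈ 40.9 °C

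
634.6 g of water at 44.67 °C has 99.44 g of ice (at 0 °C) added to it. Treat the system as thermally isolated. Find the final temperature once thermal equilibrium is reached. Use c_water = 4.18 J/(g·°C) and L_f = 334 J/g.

T_f ≈ 27.8 °C

Setting the total heat transfer to zero:
melt ice: 99.44·334 = 33213
  meltwater 0→T: 99.44·4.18·T = 415.66 T
  water cools: 634.6·4.18·(T − 44.67) = 2652.6(T − 44.67)
3068.3 T = 118493 − 33213 = 85280
T ≈ 27.79 °C — above 0 °C, consistent with complete melting.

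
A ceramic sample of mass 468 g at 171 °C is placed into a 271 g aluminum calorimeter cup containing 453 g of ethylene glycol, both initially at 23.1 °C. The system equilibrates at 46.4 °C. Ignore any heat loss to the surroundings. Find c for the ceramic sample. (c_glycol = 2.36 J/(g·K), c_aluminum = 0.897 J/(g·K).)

Taking heat into each body as positive, Σ m c ΔT = 0:
468·c·(46.4 − 171) + 453·2.36·(46.4 − 23.1) + 271·0.897·(46.4 − 23.1) = 0
-58313 c = -30573
c = -30573/-58313 ≈ 0.5243 J/(g·K)

c ≈ 0.524 J/(g·K)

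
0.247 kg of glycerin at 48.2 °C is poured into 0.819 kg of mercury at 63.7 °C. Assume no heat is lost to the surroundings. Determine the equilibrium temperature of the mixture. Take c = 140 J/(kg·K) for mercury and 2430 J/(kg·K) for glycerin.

T_f ≈ 50.7 °C

T_f = Σ m_i c_i T_i / Σ m_i c_i:
T_f = (114.66·63.7 + 600.21·48.2) / (114.66 + 600.21)
    = 36234 / 714.87 ≈ 50.69 °C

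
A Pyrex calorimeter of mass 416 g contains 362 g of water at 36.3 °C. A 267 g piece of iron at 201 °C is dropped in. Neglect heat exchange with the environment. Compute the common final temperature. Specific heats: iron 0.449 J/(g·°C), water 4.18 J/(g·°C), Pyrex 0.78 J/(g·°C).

T_f ≈ 46.4 °C

Energy conservation, ΣQ = 0:
267*0.449*(T − 201) + 362*4.18*(T − 36.3) + 416*0.78*(T − 36.3) = 0
(119.88 + 1513.2 + 324.48) T = 119.88*201 + 1513.2*36.3 + 324.48*36.3
T = 90803 / 1957.5 = 46.4 °C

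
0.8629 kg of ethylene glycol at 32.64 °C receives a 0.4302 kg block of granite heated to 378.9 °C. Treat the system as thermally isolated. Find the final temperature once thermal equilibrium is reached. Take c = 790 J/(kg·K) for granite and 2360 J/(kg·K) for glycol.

Setting the total heat transfer to zero:
0.4302×790×(T − 378.9) + 0.8629×2360×(T − 32.64) = 0
(339.86 + 2036.4) T = 339.86×378.9 + 2036.4×32.64
T = 195242/2376.3 ≈ 82.16 °C

T_f ≈ 82.2 °C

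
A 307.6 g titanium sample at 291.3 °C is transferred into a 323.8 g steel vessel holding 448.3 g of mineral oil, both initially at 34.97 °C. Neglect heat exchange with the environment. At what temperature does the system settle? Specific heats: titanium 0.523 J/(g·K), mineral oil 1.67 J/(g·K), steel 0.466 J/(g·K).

T_f ≈ 73.9 °C

Energy conservation, ΣQ = 0:
307.6×0.523×(T − 291.3) + 448.3×1.67×(T − 34.97) + 323.8×0.466×(T − 34.97) = 0
160.87(T − 291.3) + 748.66(T − 34.97) + 150.89(T − 34.97) = 0
1060.4 T = 78320
T = 78320/1060.4 ≈ 73.86 °C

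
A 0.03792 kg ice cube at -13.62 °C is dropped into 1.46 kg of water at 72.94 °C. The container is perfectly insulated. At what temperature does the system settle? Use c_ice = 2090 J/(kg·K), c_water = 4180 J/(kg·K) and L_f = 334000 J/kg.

T_f ≈ 68.9 °C

Energy balance with sensible and latent terms:
ice -13.62→0 °C: 0.03792·2090·13.62 = 1079.4; melt ice: 0.03792·334000 = 12665; meltwater 0→T: 0.03792·4180·T = 158.51 T; water cools: 1.46·4180·(T − 72.94) = 6102.8(T − 72.94)
6261.3 T = 445138 − 13745 = 431394
T ≈ 68.90 °C (positive, so assuming full melt was valid).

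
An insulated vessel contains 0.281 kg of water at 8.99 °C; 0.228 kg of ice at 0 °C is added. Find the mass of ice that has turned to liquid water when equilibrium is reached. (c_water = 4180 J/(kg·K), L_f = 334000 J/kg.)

Heat available from the water dropping to 0 °C: 0.281×4180×8.99 = 10559 J.
Melting all 0.228 kg of ice would need 0.228×334000 = 76152 J.
10559 J < 76152 J, so only part of the ice melts and the system sits at 0 °C.
m_melted×334000 = 10559  ⇒  m_melted ≈ 0.03162 kg.

m_melted ≈ 0.0316 kg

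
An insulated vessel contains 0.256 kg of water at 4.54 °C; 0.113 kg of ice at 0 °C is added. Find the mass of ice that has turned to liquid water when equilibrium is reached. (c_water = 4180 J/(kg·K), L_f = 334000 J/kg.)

m_melted ≈ 0.0145 kg

Water can give up m c ΔT = 0.256×4180×4.54 = 4858.2 J before reaching 0 °C.
Fully melting the ice requires m_ice L_f = 0.113×334000 = 37742 J.
Since 4858.2 < 37742 J, not all the ice melts; equilibrium is at 0 °C.
Mass melted = 4858.2/334000 ≈ 0.01455 kg.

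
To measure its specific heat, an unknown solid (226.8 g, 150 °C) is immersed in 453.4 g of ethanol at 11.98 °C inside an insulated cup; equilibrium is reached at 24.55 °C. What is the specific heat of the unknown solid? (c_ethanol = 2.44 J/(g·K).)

c ≈ 0.489 J/(g·K)

Taking heat into each body as positive, Σ m c ΔT = 0:
226.8×c×(24.55 − 150) + 453.4×2.44×(24.55 − 11.98) = 0
-28452 c = -13906
c = -13906/-28452 ≈ 0.4888 J/(g·K)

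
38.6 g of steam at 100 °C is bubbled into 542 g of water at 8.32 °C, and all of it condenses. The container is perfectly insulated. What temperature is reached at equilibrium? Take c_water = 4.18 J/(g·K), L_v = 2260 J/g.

T_f ≈ 50.4 °C

Conservation of energy gives ΣQ = 0:
latent heat released on condensation: 38.6·2260 = 87236
  condensed water 100 °C→T: 161.35(T − 100)
  water warms: 542·4.18·(T − 8.32) = 2265.6(T − 8.32)
2426.9 T = 87236 + 16135 + 18849 = 122220
T ≈ 50.36 °C — below 100 °C, confirming all the steam condensed.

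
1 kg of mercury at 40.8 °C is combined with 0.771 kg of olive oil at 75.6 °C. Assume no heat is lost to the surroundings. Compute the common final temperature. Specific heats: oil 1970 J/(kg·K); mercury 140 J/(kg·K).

T_f ≈ 72.7 °C

T_f = Σ m_i c_i T_i / Σ m_i c_i:
T_f = (1518.9×75.6 + 140×40.8) / (1518.9 + 140)
    = 120539 / 1658.9 ≈ 72.66 °C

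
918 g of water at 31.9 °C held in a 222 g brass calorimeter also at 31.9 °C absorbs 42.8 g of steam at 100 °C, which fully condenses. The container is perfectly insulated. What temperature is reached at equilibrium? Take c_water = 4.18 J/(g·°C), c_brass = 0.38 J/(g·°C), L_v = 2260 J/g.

T_f ≈ 58.5 °C

Taking heat into each body as positive, Σ m c ΔT = 0:
steam→water at 100 °C releases m L_v = 42.8×2260 = 96728; condensed water 100 °C→T: 178.9(T − 100); original water: 3837.2(T − 31.9); brass cup: 222×0.38×(T − 31.9) = 84.36(T − 31.9)
4100.5 T = 96728 + 17890 + 125099 = 239717
T ≈ 58.46 °C (< 100 °C, so full condensation is consistent).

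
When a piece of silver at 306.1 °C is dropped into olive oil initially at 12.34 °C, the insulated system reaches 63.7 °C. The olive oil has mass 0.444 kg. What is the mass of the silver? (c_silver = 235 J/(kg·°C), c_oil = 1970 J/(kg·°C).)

m ≈ 0.789 kg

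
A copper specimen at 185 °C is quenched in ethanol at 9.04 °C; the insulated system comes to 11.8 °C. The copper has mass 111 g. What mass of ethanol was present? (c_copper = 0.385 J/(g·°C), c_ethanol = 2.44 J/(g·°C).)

m ≈ 1100 g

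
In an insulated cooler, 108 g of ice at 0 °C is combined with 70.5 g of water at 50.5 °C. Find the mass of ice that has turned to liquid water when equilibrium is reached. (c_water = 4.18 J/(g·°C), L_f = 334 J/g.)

m_melted ≈ 44.6 g

Water can give up m c ΔT = 70.5·4.18·50.5 = 14882 J before reaching 0 °C.
Melting all 108 g of ice would need 108·334 = 36072 J.
Since 14882 < 36072 J, not all the ice melts; equilibrium is at 0 °C.
Mass melted = 14882/334 ≈ 44.56 g.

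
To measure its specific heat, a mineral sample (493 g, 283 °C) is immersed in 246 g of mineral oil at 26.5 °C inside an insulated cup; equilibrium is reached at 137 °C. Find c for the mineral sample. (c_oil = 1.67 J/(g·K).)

c ≈ 0.631 J/(g·K)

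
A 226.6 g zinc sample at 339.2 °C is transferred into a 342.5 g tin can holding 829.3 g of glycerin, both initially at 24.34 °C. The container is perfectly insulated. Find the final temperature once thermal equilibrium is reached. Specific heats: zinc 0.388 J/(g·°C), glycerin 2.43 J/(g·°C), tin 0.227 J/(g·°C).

T_f ≈ 37.0 °C

Heat gained plus heat lost sum to zero:
226.6·0.388·(T − 339.2) + 829.3·2.43·(T − 24.34) + 342.5·0.227·(T − 24.34) = 0
87.92(T − 339.2) + 2015.2(T − 24.34) + 77.75(T − 24.34) = 0
2180.9 T = 80765
T ≈ 37.03 °C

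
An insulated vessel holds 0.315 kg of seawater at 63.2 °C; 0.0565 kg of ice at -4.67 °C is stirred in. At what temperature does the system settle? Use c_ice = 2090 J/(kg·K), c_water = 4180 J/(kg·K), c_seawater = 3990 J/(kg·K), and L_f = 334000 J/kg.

T_f ≈ 40.2 °C

Energy conservation, ΣQ = 0:
warm ice to 0 °C: 0.0565·2090·(0 − (-4.67)) = 551.46; melt ice: 0.0565·334000 = 18871; meltwater 0→T: 0.0565·4180·T = 236.17 T; seawater: 1256.8(T − 63.2)
1493 T = 79433 − 19422 = 60010
T ≈ 40.19 °C. Since T > 0 °C, the all-ice-melts assumption holds.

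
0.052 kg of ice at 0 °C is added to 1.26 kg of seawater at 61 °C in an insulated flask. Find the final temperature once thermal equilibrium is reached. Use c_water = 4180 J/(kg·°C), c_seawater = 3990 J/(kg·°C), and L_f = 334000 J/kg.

Sum of m c ΔT and latent-heat terms is zero:
latent heat to melt: 0.052×334000 = 17368
  meltwater 0→T: 0.052×4180×T = 217.36 T
  seawater cools: 1.26×3990×(T − 61) = 5027.4(T − 61)
5244.8 T = 306671 − 17368 = 289303
T ≈ 55.16 °C. Since T > 0 °C, the all-ice-melts assumption holds.

T_f ≈ 55.2 °C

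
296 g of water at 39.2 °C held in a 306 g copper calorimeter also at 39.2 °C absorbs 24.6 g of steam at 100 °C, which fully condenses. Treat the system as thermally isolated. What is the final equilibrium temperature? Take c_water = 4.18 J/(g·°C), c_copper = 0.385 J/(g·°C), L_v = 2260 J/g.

Energy conservation, ΣQ = 0:
latent heat released on condensation: 24.6·2260 = 55596; condensed water 100 °C→T: 102.83(T − 100); original water: 1237.3(T − 39.2); copper cup: 306·0.385·(T − 39.2) = 117.81(T − 39.2)
1457.9 T = 55596 + 10283 + 53120 = 118998
T ≈ 81.62 °C — below 100 °C, confirming all the steam condensed.

T_f ≈ 81.6 °C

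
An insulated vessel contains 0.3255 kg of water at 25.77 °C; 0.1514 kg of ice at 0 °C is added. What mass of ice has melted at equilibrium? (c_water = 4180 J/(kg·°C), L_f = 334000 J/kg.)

m_melted ≈ 0.105 kg

Cooling the water to 0 °C releases 0.3255·4180·25.77 = 35062 J.
To melt every bit of ice: 0.1514·334000 = 50568 J.
That's not enough to melt it all — equilibrium is at 0 °C with ice remaining.
m_melted·334000 = 35062  ⇒  m_melted ≈ 0.105 kg.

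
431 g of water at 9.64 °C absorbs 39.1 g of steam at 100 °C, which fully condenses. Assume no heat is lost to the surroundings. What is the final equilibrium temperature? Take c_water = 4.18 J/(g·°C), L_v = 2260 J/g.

T_f ≈ 62.1 °C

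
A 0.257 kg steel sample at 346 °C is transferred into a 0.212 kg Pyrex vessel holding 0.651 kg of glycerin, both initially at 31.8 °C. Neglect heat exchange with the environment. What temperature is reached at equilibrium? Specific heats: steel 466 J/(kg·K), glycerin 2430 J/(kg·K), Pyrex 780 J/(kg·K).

T_f ≈ 52.0 °C

Setting the total heat transfer to zero:
0.257*466*(T − 346) + 0.651*2430*(T − 31.8) + 0.212*780*(T − 31.8) = 0
(119.76 + 1581.9 + 165.36) T = 119.76*346 + 1581.9*31.8 + 165.36*31.8
T = 97001 / 1867.1 = 52 °C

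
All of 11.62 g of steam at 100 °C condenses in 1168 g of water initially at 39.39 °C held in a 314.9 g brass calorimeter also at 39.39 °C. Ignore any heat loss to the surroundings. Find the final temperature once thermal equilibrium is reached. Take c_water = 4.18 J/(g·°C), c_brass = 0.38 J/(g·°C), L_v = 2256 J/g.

Energy conservation, ΣQ = 0:
latent heat released on condensation: 11.62×2256 = 26215; condensed water 100 °C→T: 48.57(T − 100); original water: 4882.2(T − 39.39); brass cup: 314.9×0.38×(T − 39.39) = 119.66(T − 39.39)
5050.5 T = 26215 + 4857.2 + 197025 = 228097
T ≈ 45.16 °C (< 100 °C, so full condensation is consistent).

T_f ≈ 45.2 °C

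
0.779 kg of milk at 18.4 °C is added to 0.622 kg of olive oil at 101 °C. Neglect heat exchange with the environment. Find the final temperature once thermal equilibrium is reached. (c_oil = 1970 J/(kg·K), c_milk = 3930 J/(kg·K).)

T_f ≈ 42.0 °C

Heat lost by the oil equals heat gained by the milk:
0.622*1970*(101 − T) = 0.779*3930*(T − 18.4)
1225.3(101 − T) = 3061.5(T − 18.4)
4286.8 T = 180090  ⇒  T ≈ 42.01 °C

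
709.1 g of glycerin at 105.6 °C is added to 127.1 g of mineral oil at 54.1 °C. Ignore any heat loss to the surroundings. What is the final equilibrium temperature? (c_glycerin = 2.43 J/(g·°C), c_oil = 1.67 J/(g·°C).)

T_f ≈ 100.0 °C

With ΣQ=0 the equilibrium temperature is the m·c-weighted mean:
T_f = (1723.1*105.6 + 212.26*54.1) / (1723.1 + 212.26)
    = 193444 / 1935.4 ≈ 99.95 °C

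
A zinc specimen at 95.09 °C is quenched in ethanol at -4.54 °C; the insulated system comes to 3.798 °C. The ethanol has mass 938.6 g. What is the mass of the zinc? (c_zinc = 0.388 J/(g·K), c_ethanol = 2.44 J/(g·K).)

m ≈ 539 g

Net heat exchanged in the isolated system is zero:
m·0.388·(3.798 − 95.09) + 938.6·2.44·(3.798 − (-4.54)) = 0
-35.42 m = -19096
m = -19096/-35.42 ≈ 539.1 g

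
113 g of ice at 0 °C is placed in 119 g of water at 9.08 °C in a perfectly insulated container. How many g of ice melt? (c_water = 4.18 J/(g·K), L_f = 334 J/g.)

m_melted ≈ 13.5 g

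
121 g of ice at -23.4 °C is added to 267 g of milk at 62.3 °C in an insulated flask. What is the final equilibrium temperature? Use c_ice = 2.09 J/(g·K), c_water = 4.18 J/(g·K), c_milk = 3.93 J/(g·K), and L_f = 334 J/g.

Taking heat into each body as positive, Σ m c ΔT = 0:
warm ice to 0 °C: 121×2.09×(0 − (-23.4)) = 5917.6
  melt ice: 121×334 = 40414
  warm the meltwater: 505.78 T
  milk cools: 267×3.93×(T − 62.3) = 1049.3(T − 62.3)
1555.1 T = 65372 − 46332 = 19040
T ≈ 12.24 °C. Since T > 0 °C, the all-ice-melts assumption holds.

T_f ≈ 12.2 °C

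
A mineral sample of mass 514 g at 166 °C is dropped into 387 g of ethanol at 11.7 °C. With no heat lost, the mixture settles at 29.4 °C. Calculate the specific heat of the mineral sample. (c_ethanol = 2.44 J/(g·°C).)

c ≈ 0.238 J/(g·°C)

Heat lost by the mineral sample = heat gained by the ethanol:
514·c·(166 − 29.4) = 387·2.44·(29.4 − 11.7)
70212 c = 16714  ⇒  c ≈ 0.238 J/(g·°C)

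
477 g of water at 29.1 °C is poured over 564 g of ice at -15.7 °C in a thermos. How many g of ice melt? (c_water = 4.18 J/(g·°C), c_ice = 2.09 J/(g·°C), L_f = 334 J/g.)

m_melted ≈ 118 g

Water can give up m c ΔT = 477·4.18·29.1 = 58021 J before reaching 0 °C.
Of that, 564·2.09·15.7 = 18507 J goes to bring the ice to 0 °C, leaving 39515 J.
Melting all 564 g of ice would need 564·334 = 188376 J.
Since 39515 < 188376 J, not all the ice melts; equilibrium is at 0 °C.
m_melt = 39515 / L_f = 118.3 g.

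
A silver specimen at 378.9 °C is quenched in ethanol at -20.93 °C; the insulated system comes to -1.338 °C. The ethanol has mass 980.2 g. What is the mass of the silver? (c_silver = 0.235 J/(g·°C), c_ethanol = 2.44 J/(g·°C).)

m ≈ 524 g

Taking heat into each body as positive, Σ m c ΔT = 0:
m×0.235×(-1.338 − 378.9) + 980.2×2.44×(-1.338 − (-20.93)) = 0
-89.36 m = -46858
m = -46858/-89.36 ≈ 524.4 g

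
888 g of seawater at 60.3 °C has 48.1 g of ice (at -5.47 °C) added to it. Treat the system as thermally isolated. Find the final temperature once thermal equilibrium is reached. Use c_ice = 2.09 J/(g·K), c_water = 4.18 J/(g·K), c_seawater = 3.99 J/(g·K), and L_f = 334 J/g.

T_f ≈ 52.6 °C

Sum of m c ΔT and latent-heat terms is zero:
warm ice to 0 °C: 48.1×2.09×(0 − (-5.47)) = 549.89; fusion: m_ice L_f = 48.1×334 = 16065; meltwater 0→T: 48.1×4.18×T = 201.06 T; seawater: 3543.1(T − 60.3)
3744.2 T = 213650 − 16615 = 197035
T ≈ 52.62 °C (positive, so assuming full melt was valid).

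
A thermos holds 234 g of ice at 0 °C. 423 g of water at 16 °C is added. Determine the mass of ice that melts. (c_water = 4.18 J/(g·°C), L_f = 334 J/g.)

m_melted ≈ 84.7 g

Water can give up m c ΔT = 423×4.18×16 = 28290 J before reaching 0 °C.
Melting all 234 g of ice would need 234×334 = 78156 J.
Since 28290 < 78156 J, not all the ice melts; equilibrium is at 0 °C.
m_melted×334 = 28290  ⇒  m_melted ≈ 84.7 g.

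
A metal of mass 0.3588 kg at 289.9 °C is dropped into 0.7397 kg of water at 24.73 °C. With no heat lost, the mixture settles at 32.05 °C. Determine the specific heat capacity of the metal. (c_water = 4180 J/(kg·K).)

c ≈ 245 J/(kg·K)

Heat gained plus heat lost sum to zero:
0.3588×c×(32.05 − 289.9) + 0.7397×4180×(32.05 − 24.73) = 0
-92.52 c = -22633
c = -22633/-92.52 ≈ 244.6 J/(kg·K)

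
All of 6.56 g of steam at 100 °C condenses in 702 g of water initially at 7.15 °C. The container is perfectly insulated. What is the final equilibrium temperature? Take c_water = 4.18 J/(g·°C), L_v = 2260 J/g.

T_f ≈ 13.0 °C

Net heat exchanged in the isolated system is zero:
steam→water at 100 °C releases m L_v = 6.56×2260 = 14826; condensed water 100 °C→T: 27.42(T − 100); water warms: 702×4.18×(T − 7.15) = 2934.4(T − 7.15)
2961.8 T = 14826 + 2742.1 + 20981 = 38548
T ≈ 13.02 °C — below 100 °C, confirming all the steam condensed.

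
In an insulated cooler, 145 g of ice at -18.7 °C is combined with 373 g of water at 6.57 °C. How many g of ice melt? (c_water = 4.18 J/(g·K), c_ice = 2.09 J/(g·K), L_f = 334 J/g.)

m_melted ≈ 13.7 g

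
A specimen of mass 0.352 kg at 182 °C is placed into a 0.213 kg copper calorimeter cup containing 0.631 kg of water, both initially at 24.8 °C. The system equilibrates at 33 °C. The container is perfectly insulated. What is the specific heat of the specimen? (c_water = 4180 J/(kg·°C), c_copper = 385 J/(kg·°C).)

c ≈ 425 J/(kg·°C)

Let T be the final temperature. ΣQ_i = 0:
0.352×c×(33 − 182) + 0.631×4180×(33 − 24.8) + 0.213×385×(33 − 24.8) = 0
-52.45 c = -22301
c = -22301/-52.45 ≈ 425.2 J/(kg·°C)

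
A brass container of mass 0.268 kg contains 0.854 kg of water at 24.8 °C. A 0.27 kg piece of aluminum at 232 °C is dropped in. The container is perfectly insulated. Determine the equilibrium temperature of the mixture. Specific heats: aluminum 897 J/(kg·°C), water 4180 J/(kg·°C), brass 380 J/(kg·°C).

T_f = Σ m_i c_i T_i / Σ m_i c_i:
T_f = (242.19·232 + 3569.7·24.8 + 101.84·24.8) / (242.19 + 3569.7 + 101.84)
    = 147243 / 3913.8 ≈ 37.62 °C

T_f ≈ 37.6 °C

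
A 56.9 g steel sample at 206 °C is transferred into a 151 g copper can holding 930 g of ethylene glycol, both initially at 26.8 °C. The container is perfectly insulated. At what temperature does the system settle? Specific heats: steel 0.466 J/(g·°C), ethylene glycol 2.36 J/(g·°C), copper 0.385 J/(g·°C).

T_f ≈ 28.9 °C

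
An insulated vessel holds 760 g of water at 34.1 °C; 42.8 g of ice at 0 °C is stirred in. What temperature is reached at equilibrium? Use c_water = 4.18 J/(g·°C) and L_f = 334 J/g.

T_f ≈ 28.0 °C

Net heat exchanged in the isolated system is zero:
melt ice: 42.8·334 = 14295
  meltwater 0→T: 42.8·4.18·T = 178.9 T
  water: 3176.8(T − 34.1)
3355.7 T = 108329 − 14295 = 94034
T ≈ 28.02 °C — above 0 °C, consistent with complete melting.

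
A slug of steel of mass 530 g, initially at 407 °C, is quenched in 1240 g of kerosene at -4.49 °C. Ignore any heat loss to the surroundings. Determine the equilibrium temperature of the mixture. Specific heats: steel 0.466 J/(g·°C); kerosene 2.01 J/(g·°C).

T_f ≈ 32.6 °C

Net heat exchanged in the isolated system is zero:
530*0.466*(T − 407) + 1240*2.01*(T − (-4.49)) = 0
246.98(T − 407) + 2492.4(T − (-4.49)) = 0
(246.98 + 2492.4) T = 246.98*407 + 2492.4*(-4.49)
T = 89330 / 2739.4 = 32.6 °C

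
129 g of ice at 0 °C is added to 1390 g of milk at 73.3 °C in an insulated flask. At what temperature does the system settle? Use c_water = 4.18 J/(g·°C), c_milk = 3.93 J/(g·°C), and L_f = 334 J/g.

T_f ≈ 59.5 °C

Energy balance with sensible and latent terms:
latent heat to melt: 129·334 = 43086
  meltwater 0→T: 129·4.18·T = 539.22 T
  milk: 5462.7(T − 73.3)
6001.9 T = 400416 − 43086 = 357330
T ≈ 59.54 °C. Since T > 0 °C, the all-ice-melts assumption holds.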